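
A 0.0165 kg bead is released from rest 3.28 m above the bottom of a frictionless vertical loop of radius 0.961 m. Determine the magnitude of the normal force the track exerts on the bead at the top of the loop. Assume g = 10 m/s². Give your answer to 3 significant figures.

N = 0.301 N

Energy from release to top (height 2r): mgh = ½mv_top² + mg(2r)
v_top² = 2g(h − 2r) = 2(10)(3.28 − 1.922) = 27.160 m²/s²
At the top, both N and weight point toward the centre: N + mg = mv_top²/r
N = m(v_top²/r − g) = 0.0165(27.160/0.961 − 10) = 0.3013 N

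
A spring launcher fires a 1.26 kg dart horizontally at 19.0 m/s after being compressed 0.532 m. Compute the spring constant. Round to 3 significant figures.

½kx² = ½mv²
k = mv²/x² = (1.26)(19.0)²/(0.532)² = 1607 N/m

k = 1610 N/m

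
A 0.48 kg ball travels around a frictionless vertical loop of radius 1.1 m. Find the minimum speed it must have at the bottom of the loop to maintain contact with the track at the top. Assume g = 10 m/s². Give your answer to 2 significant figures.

At the top: mg = mv_top²/r ⇒ v_top² = gr = 11.00 m²/s²
Energy from bottom to top (height 2r): ½mv_bot² = ½mv_top² + mg(2r)
v_bot² = gr + 4gr = 5gr = 55.00
v_bot = √(5gr) = 7.416 m/s

v = 7.4 m/s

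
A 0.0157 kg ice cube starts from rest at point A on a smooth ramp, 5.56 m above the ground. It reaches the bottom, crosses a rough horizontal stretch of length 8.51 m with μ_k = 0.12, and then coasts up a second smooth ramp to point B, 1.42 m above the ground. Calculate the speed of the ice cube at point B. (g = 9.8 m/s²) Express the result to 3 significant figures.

v = 7.82 m/s

Energy at A: mgh₁ = (0.0157)(9.8)(5.56) = 0.85546 J
Friction loss: W_f = μ_k mg d = 0.1571 J
At B: ½mv² + mgh₂ = mgh₁ − W_f
½mv² = 0.85546 − 0.1571 − 0.21848 = 0.47986 J
v = √(2 × 0.47986/0.0157) = 7.818 m/s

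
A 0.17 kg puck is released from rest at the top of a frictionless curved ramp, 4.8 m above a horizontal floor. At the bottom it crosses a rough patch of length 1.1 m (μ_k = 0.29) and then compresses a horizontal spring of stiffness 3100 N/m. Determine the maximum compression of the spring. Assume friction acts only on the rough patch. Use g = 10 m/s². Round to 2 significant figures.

Initial energy: E₁ = mgh = (0.17)(10)(4.8) = 8.1600 J
Friction removes W_f = μ_k mg d = (0.29)(0.17)(10)(1.1) = 0.5423 J
Energy reaching the spring: E = 8.1600 − 0.5423 = 7.6177 J
At max compression ½kx² = E ⇒ x = √(2E/k) = √(2 × 7.6177/3100) = 0.07010 m

x = 0.070 m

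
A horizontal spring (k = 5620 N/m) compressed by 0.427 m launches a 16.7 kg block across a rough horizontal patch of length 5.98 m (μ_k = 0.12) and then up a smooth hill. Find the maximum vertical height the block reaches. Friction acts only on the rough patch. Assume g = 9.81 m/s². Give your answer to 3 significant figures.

Spring energy: E₀ = ½kx² = ½(5620)(0.427)² = 512.34 J
Friction: W_f = μ_k mg d = (0.12)(16.7)(9.81)(5.98) = 117.6 J
Energy at base of ramp: E = 512.34 − 117.6 = 394.78 J
At max height all remaining energy is PE: mgh = E ⇒ h = E/(mg) = 394.78/(16.7 × 9.81) = 2.410 m

h = 2.41 m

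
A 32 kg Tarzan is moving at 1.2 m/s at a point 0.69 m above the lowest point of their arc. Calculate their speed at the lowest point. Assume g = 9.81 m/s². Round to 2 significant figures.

v = 3.9 m/s

Mechanical energy is conserved (no friction): ½mv₀² + mgh = ½mv²
The mass cancels from both sides.
v² = v₀² + 2gh = (1.2)² + 2(9.81)(0.69) = 14.978
v = √14.978 = 3.870 m/s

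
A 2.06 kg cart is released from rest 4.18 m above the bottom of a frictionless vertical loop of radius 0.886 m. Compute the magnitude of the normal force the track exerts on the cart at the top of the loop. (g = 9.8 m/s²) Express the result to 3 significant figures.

Energy from release to top (height 2r): mgh = ½mv_top² + mg(2r)
v_top² = 2g(h − 2r) = 2(9.8)(4.18 − 1.772) = 47.197 m²/s²
At the top, both N and weight point toward the centre: N + mg = mv_top²/r
N = m(v_top²/r − g) = 2.06(47.197/0.886 − 9.8) = 89.55 N

N = 89.5 N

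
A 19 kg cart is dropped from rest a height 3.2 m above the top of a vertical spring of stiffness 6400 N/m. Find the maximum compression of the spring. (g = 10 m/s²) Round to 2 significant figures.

x = 0.47 m

Take the reference level at the top of the uncompressed spring. At max compression the cart has fallen H + x and is momentarily at rest:
mg(H + x) = ½kx²
½(6400)x² − (19)(10)x − (19)(10)(3.2) = 0
3200x² − 190.0x − 608.0 = 0
x = [190.0 + √(36100 + 7.7824e+06)]/(2 × 3200) = 0.4666 m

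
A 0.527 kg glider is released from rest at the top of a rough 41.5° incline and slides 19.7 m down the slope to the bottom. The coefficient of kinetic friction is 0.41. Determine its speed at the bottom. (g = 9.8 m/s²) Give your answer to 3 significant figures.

v = 11.7 m/s

Work–energy: mg(L sinθ) − μ_k(mg cosθ)L = ½mv²
mgh = mgL sinθ = (0.527)(9.8)(19.7)sin41.5° = 67.417 J
W_f = μ_k mg cosθ · L = (0.41)(0.527)(9.8)cos41.5°·19.7 = 31.24 J
½mv² = 67.417 − 31.24 = 36.174 J
v = √(2 × 36.174/0.527) = 11.72 m/s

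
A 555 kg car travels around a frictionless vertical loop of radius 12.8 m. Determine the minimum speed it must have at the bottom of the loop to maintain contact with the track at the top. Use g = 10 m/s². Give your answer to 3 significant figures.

v = 25.3 m/s

At the top: mg = mv_top²/r ⇒ v_top² = gr = 128.0 m²/s²
Energy from bottom to top (height 2r): ½mv_bot² = ½mv_top² + mg(2r)
v_bot² = gr + 4gr = 5gr = 640.0
v_bot = √(5gr) = 25.30 m/s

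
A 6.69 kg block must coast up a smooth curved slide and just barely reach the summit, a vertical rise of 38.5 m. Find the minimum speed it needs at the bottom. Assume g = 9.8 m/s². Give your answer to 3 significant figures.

v = 27.5 m/s

At the top it is momentarily at rest, so all KE converts to PE: ½mv² = mgh
v = √(2gh) = √(2 × 9.8 × 38.5) = 27.47 m/s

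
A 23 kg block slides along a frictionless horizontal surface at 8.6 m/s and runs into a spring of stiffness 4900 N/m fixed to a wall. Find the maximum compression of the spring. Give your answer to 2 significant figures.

x = 0.59 m

Conservation of energy between contact and max compression: ½mv² = ½kx²
x = v√(m/k) = 8.6 × √(23/4900) = 0.5892 m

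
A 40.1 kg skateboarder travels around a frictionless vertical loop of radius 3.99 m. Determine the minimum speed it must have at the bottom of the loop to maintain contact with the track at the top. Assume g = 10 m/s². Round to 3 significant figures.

At the top: mg = mv_top²/r ⇒ v_top² = gr = 39.90 m²/s²
Energy from bottom to top (height 2r): ½mv_bot² = ½mv_top² + mg(2r)
v_bot² = gr + 4gr = 5gr = 199.5
v_bot = √(5gr) = 14.12 m/s

v = 14.1 m/s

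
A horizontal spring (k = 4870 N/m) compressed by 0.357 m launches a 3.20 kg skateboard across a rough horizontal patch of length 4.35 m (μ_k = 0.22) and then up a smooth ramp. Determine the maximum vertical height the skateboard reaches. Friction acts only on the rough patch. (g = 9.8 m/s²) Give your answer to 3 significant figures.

h = 8.94 m

Spring energy: E₀ = ½kx² = ½(4870)(0.357)² = 310.34 J
Friction: W_f = μ_k mg d = (0.22)(3.20)(9.8)(4.35) = 30.01 J
Energy at base of ramp: E = 310.34 − 30.01 = 280.33 J
At max height all remaining energy is PE: mgh = E ⇒ h = E/(mg) = 280.33/(3.20 × 9.8) = 8.939 m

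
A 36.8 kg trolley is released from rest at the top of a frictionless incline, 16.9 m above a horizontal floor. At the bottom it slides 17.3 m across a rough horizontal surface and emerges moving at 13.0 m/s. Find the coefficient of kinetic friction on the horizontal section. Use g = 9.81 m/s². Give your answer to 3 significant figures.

μ_k = 0.479

Applying the work–energy principle:
mgh = ½mv² + μ_k m g d
mgh = 6101.0 J; ½mv² = 3109.6 J
W_f = 6101.0 − 3109.6 = 2991 J
μ_k = W_f/(mg·d) = 2991/(361.0 × 17.3) = 0.4790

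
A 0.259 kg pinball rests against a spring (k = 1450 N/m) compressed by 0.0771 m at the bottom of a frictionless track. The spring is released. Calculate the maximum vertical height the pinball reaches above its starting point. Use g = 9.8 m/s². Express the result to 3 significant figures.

Energy conservation from release to the highest point: ½kx² = mgh
h = kx²/(2mg) = (1450)(0.0771)²/(2 × 0.259 × 9.8) = 1.698 m

h = 1.70 m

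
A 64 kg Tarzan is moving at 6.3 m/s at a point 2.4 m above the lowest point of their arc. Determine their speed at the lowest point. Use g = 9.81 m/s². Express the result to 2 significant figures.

v = 9.3 m/s

By conservation of mechanical energy, ½mv₀² + mgh = ½mv²
v² = v₀² + 2gh = (6.3)² + 2(9.81)(2.4) = 86.778
v = √86.778 = 9.315 m/s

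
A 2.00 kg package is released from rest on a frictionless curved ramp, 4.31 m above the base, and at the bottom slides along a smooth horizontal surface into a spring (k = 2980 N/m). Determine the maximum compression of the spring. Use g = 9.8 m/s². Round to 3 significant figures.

Gravitational PE at the top equals spring PE at max compression: mgh = ½kx²
x = √(2mgh/k) = √(2 × 2.00 × 9.8 × 4.31 / 2980) = 0.2381 m

x = 0.238 m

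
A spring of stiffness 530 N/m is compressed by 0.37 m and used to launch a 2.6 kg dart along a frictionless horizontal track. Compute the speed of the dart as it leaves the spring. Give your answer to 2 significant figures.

v = 5.3 m/s

The dart leaves the spring when the spring is at natural length, so ½kx² = ½mv²
v = x√(k/m) = 0.37 × √(530/2.6) = 5.283 m/s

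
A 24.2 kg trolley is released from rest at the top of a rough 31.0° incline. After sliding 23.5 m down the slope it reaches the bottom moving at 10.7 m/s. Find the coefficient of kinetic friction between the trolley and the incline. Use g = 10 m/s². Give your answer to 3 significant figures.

μ_k = 0.317

mgh = ½mv² + μ_k (mg cosθ) L, with h = L sinθ
mgL sinθ = 2929.0 J; ½mv² = 1385.3 J
W_f = 2929.0 − 1385.3 = 1544 J
μ_k = W_f/(mg cosθ · L) = 1544/(207.4 × 23.5) = 0.3167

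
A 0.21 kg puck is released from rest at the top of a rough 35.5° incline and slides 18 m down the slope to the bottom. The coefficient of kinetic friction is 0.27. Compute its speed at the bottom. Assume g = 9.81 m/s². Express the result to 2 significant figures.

v = 11 m/s

Taking the bottom as reference, mgh = ½mv² + μ_k N L with h = L sinθ, N = mg cosθ:
mgh = mgL sinθ = (0.21)(9.81)(18)sin35.5° = 21.534 J
W_f = μ_k mg cosθ · L = (0.27)(0.21)(9.81)cos35.5°·18 = 8.151 J
½mv² = 21.534 − 8.151 = 13.383 J
v = √(2 × 13.383/0.21) = 11.29 m/s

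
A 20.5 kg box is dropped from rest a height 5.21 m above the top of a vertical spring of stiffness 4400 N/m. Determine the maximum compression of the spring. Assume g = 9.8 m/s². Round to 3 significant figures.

Measuring PE from the top of the relaxed spring, at max compression the box has dropped H + x with zero KE, so:
mg(H + x) = ½kx²
½(4400)x² − (20.5)(9.8)x − (20.5)(9.8)(5.21) = 0
2200x² − 200.9x − 1047 = 0
x = [200.9 + √(40361 + 9.2109e+06)]/(2 × 2200) = 0.7369 m

x = 0.737 m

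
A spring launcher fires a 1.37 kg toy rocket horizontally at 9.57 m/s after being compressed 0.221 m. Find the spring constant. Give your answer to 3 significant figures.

k = 2570 N/m

Energy stored in the spring equals the launch KE: ½kx² = ½mv²
k = mv²/x² = (1.37)(9.57)²/(0.221)² = 2569 N/m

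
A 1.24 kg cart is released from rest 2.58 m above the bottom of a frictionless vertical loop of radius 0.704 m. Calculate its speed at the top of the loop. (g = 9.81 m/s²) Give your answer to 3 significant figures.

v = 4.80 m/s

Energy conservation: mgh = ½mv_top² + mg(2r)
v_top² = 2g(h − 2r) = 2(9.81)(2.58 − 1.408) = 22.99
v_top = 4.795 m/s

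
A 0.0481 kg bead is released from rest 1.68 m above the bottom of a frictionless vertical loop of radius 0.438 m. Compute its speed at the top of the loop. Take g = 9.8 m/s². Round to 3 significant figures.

Energy conservation: mgh = ½mv_top² + mg(2r)
v_top² = 2g(h − 2r) = 2(9.8)(1.68 − 0.8760) = 15.76
v_top = 3.970 m/s

v = 3.97 m/s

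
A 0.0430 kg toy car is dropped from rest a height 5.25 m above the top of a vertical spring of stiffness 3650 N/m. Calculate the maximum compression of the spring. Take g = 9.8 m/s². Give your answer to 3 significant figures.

Let x be the compression. The total drop is H + x, and the car is instantaneously at rest at max compression, so energy conservation gives:
mg(H + x) = ½kx²
½(3650)x² − (0.0430)(9.8)x − (0.0430)(9.8)(5.25) = 0
1825x² − 0.4214x − 2.212 = 0
x = [0.4214 + √(0.1776 + 16150)]/(2 × 1825) = 0.03493 m

x = 0.0349 m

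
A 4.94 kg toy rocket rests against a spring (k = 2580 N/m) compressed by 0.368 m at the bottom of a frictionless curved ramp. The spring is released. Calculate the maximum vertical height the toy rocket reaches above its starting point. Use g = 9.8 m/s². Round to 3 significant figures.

h = 3.61 m

Energy conservation from release to the highest point: ½kx² = mgh
h = kx²/(2mg) = (2580)(0.368)²/(2 × 4.94 × 9.8) = 3.609 m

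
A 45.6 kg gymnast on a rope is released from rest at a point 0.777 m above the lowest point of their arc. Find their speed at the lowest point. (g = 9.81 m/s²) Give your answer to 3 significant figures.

Energy conservation between the two points: mgh = ½mv²
v = √(2gh) = √(2 × 9.81 × 0.777) = √15.245 = 3.904 m/s

v = 3.90 m/s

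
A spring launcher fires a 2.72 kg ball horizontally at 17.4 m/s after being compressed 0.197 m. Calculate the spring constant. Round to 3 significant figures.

Spring PE at full compression equals KE at release: ½kx² = ½mv²
k = mv²/x² = (2.72)(17.4)²/(0.197)² = 21219 N/m

k = 21200 N/m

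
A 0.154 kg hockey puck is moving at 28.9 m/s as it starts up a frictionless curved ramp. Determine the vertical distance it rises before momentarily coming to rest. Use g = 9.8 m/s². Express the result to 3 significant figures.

h = 42.6 m

By energy conservation, ½mv² = mgh
h = v²/(2g) = 28.9²/(2 × 9.8) = 42.61 m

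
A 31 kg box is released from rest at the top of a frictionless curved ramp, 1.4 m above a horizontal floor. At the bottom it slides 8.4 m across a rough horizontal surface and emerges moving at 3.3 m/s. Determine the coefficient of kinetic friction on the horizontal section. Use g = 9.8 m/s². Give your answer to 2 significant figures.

Energy bookkeeping (friction removes W_f = μ_k N d):
mgh = ½mv² + μ_k m g d
mgh = 425.32 J; ½mv² = 168.79 J
W_f = 425.32 − 168.79 = 256.5 J
μ_k = W_f/(mg·d) = 256.5/(303.8 × 8.4) = 0.1005

μ_k = 0.10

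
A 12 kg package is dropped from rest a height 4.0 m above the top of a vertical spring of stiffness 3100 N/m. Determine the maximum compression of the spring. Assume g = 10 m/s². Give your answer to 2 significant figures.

x = 0.60 m

Measuring PE from the top of the relaxed spring, at max compression the package has dropped H + x with zero KE, so:
mg(H + x) = ½kx²
½(3100)x² − (12)(10)x − (12)(10)(4.0) = 0
1550x² − 120.0x − 480.0 = 0
x = [120.0 + √(14400 + 2.9760e+06)]/(2 × 1550) = 0.5965 m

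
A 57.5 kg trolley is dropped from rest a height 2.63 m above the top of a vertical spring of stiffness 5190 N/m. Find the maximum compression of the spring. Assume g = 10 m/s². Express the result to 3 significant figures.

Let x be the compression. The total drop is H + x, and the trolley is instantaneously at rest at max compression, so energy conservation gives:
mg(H + x) = ½kx²
½(5190)x² − (57.5)(10)x − (57.5)(10)(2.63) = 0
2595x² − 575.0x − 1512 = 0
x = [575.0 + √(330625 + 1.5697e+07)]/(2 × 2595) = 0.8822 m

x = 0.882 m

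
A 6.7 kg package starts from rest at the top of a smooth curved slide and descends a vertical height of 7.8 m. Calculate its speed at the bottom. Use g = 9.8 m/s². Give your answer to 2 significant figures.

v = 12 m/s

By conservation of mechanical energy, mgh = ½mv²
v = √(2gh) = √(2 × 9.8 × 7.8) = √152.88 = 12.36 m/s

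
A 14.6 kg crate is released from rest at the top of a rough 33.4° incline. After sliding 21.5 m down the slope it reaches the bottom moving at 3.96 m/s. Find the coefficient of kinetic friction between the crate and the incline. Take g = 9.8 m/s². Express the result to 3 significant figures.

mgh = ½mv² + μ_k (mg cosθ) L, with h = L sinθ
mgL sinθ = 1693.4 J; ½mv² = 114.48 J
W_f = 1693.4 − 114.48 = 1579 J
μ_k = W_f/(mg cosθ · L) = 1579/(119.5 × 21.5) = 0.6148

μ_k = 0.615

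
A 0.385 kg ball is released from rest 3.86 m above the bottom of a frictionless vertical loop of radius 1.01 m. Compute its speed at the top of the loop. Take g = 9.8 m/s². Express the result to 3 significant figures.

v = 6.01 m/s

Energy conservation: mgh = ½mv_top² + mg(2r)
v_top² = 2g(h − 2r) = 2(9.8)(3.86 − 2.020) = 36.06
v_top = 6.005 m/s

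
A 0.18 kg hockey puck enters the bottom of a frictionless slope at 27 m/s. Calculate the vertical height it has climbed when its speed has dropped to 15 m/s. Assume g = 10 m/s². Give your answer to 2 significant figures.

h = 25 m

Energy balance between the two points: ½mv₁² = ½mv₂² + mgh
h = (v₁² − v₂²)/(2g) = (27² − 15²)/(2 × 10) = 25.20 m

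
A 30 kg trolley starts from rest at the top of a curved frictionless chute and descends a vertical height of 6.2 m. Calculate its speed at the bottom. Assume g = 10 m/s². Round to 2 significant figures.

v = 11 m/s

By conservation of mechanical energy, mgh = ½mv²
v = √(2gh) = √(2 × 10 × 6.2) = √124.00 = 11.14 m/s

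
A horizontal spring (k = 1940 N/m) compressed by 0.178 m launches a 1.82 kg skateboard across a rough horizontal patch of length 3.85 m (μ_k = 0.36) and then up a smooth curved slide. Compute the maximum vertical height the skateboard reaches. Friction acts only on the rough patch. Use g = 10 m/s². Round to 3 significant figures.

h = 0.303 m

Spring energy: E₀ = ½kx² = ½(1940)(0.178)² = 30.733 J
Friction: W_f = μ_k mg d = (0.36)(1.82)(10)(3.85) = 25.23 J
Energy at base of ramp: E = 30.733 − 25.23 = 5.5083 J
At max height all remaining energy is PE: mgh = E ⇒ h = E/(mg) = 5.5083/(1.82 × 10) = 0.3027 m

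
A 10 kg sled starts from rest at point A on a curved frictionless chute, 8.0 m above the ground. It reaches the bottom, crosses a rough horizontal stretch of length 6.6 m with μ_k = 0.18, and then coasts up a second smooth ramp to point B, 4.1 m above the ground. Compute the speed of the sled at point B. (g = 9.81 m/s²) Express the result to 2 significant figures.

Energy at A: mgh₁ = (10)(9.81)(8.0) = 784.80 J
Friction loss: W_f = μ_k mg d = 116.5 J
At B: ½mv² + mgh₂ = mgh₁ − W_f
½mv² = 784.80 − 116.5 − 402.21 = 266.05 J
v = √(2 × 266.05/10) = 7.294 m/s

v = 7.3 m/s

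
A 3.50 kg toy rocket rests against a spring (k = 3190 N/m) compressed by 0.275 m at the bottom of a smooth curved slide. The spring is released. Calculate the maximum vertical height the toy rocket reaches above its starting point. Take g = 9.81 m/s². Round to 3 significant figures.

At maximum height the toy rocket is at rest, so ½kx² = mgh
h = kx²/(2mg) = (3190)(0.275)²/(2 × 3.50 × 9.81) = 3.513 m

h = 3.51 m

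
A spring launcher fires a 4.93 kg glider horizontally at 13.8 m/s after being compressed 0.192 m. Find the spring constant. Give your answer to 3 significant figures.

k = 25500 N/m

Spring PE at full compression equals KE at release: ½kx² = ½mv²
k = mv²/x² = (4.93)(13.8)²/(0.192)² = 25468 N/m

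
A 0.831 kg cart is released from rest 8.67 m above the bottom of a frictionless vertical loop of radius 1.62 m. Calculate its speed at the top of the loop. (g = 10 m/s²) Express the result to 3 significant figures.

Energy conservation: mgh = ½mv_top² + mg(2r)
v_top² = 2g(h − 2r) = 2(10)(8.67 − 3.240) = 108.6
v_top = 10.42 m/s

v = 10.4 m/s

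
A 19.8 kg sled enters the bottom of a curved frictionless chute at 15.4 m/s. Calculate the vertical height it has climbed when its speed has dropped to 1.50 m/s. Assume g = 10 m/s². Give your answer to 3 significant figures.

h = 11.7 m

Conservation of energy: ½mv₁² = ½mv₂² + mgh
h = (v₁² − v₂²)/(2g) = (15.4² − 1.50²)/(2 × 10) = 11.75 m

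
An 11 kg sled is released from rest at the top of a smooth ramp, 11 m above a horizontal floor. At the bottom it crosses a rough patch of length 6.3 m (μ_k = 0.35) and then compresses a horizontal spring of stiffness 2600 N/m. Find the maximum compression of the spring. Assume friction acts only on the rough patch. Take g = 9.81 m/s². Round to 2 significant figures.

x = 0.85 m

Initial energy: E₁ = mgh = (11)(9.81)(11) = 1187.0 J
Friction removes W_f = μ_k mg d = (0.35)(11)(9.81)(6.3) = 237.9 J
Energy reaching the spring: E = 1187.0 − 237.9 = 949.07 J
At max compression ½kx² = E ⇒ x = √(2E/k) = √(2 × 949.07/2600) = 0.8544 m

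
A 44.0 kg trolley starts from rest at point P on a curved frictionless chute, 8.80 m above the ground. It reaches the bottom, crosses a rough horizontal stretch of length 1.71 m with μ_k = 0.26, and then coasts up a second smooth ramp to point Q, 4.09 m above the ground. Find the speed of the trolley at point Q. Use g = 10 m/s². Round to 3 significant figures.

Energy at P: mgh₁ = (44.0)(10)(8.80) = 3872.0 J
Friction loss: W_f = μ_k mg d = 195.6 J
At Q: ½mv² + mgh₂ = mgh₁ − W_f
½mv² = 3872.0 − 195.6 − 1799.6 = 1876.8 J
v = √(2 × 1876.8/44.0) = 9.236 m/s

v = 9.24 m/s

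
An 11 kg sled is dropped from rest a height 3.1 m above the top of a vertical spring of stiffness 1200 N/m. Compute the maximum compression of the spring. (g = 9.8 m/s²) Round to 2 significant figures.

x = 0.84 m

Take the reference level at the top of the uncompressed spring. At max compression the sled has fallen H + x and is momentarily at rest:
mg(H + x) = ½kx²
½(1200)x² − (11)(9.8)x − (11)(9.8)(3.1) = 0
600.0x² − 107.8x − 334.2 = 0
x = [107.8 + √(11621 + 802032)]/(2 × 600.0) = 0.8415 m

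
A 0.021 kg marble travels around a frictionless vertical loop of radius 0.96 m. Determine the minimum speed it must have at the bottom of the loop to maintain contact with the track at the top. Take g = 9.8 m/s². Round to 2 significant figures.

At the top: mg = mv_top²/r ⇒ v_top² = gr = 9.408 m²/s²
Energy from bottom to top (height 2r): ½mv_bot² = ½mv_top² + mg(2r)
v_bot² = gr + 4gr = 5gr = 47.04
v_bot = √(5gr) = 6.859 m/s

v = 6.9 m/s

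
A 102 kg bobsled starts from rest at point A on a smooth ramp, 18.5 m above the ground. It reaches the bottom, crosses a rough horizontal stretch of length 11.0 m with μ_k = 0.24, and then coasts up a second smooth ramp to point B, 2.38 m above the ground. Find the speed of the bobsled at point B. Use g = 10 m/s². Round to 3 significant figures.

v = 16.4 m/s

Energy at A: mgh₁ = (102)(10)(18.5) = 18870 J
Friction loss: W_f = μ_k mg d = 2693 J
At B: ½mv² + mgh₂ = mgh₁ − W_f
½mv² = 18870 − 2693 − 2427.6 = 13750 J
v = √(2 × 13750/102) = 16.42 m/s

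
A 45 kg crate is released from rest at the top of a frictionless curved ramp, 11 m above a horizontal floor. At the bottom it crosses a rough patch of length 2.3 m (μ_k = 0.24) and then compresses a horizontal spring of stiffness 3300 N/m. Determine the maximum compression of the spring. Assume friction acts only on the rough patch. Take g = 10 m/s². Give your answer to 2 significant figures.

x = 1.7 m

Initial energy: E₁ = mgh = (45)(10)(11) = 4950.0 J
Friction removes W_f = μ_k mg d = (0.24)(45)(10)(2.3) = 248.4 J
Energy reaching the spring: E = 4950.0 − 248.4 = 4701.6 J
At max compression ½kx² = E ⇒ x = √(2E/k) = √(2 × 4701.6/3300) = 1.688 m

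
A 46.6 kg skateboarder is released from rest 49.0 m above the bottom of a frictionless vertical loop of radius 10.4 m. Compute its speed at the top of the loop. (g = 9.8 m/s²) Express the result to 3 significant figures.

Energy conservation: mgh = ½mv_top² + mg(2r)
v_top² = 2g(h − 2r) = 2(9.8)(49.0 − 20.80) = 552.7
v_top = 23.51 m/s

v = 23.5 m/s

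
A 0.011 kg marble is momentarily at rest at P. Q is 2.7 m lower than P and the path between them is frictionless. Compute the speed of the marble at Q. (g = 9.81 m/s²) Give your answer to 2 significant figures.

Energy conservation between the two points: mgh = ½mv²
The mass cancels from both sides.
v = √(2gh) = √(2 × 9.81 × 2.7) = √52.974 = 7.278 m/s

v = 7.3 m/s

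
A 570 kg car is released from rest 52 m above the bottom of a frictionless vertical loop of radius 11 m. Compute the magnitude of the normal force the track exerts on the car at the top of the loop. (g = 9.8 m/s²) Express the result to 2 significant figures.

Energy from release to top (height 2r): mgh = ½mv_top² + mg(2r)
v_top² = 2g(h − 2r) = 2(9.8)(52 − 22.00) = 588.00 m²/s²
At the top, both N and weight point toward the centre: N + mg = mv_top²/r
N = m(v_top²/r − g) = 570(588.00/11 − 9.8) = 24883 N

N = 25000 N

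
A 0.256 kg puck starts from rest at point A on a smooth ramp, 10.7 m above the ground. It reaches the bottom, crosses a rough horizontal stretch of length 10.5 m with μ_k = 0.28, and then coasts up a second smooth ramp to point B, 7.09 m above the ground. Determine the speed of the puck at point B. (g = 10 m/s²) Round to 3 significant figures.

v = 3.66 m/s

Energy at A: mgh₁ = (0.256)(10)(10.7) = 27.392 J
Friction loss: W_f = μ_k mg d = 7.526 J
At B: ½mv² + mgh₂ = mgh₁ − W_f
½mv² = 27.392 − 7.526 − 18.150 = 1.7152 J
v = √(2 × 1.7152/0.256) = 3.661 m/s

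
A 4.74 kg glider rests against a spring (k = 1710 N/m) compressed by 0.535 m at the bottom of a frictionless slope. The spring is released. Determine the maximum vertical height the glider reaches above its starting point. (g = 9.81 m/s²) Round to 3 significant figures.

At maximum height the glider is at rest, so ½kx² = mgh
h = kx²/(2mg) = (1710)(0.535)²/(2 × 4.74 × 9.81) = 5.263 m

h = 5.26 m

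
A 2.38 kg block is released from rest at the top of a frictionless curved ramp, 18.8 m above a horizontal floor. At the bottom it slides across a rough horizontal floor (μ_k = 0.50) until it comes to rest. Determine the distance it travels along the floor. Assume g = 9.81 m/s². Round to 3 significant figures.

Energy bookkeeping (friction removes W_f = μ_k N d):
At rest all PE has been dissipated by friction: mgh = μ_k m g d
d = h/μ_k = 18.8/0.50 = 37.60 m

d = 37.6 m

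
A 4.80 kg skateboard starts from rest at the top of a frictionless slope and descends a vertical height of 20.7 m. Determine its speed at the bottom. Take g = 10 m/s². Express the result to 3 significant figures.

v = 20.3 m/s

By conservation of mechanical energy, mgh = ½mv²
v = √(2gh) = √(2 × 10 × 20.7) = √414.00 = 20.35 m/s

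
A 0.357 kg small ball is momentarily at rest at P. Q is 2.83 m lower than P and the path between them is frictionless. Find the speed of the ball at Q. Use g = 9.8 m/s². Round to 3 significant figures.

Equating total energy at the two states: mgh = ½mv²
v = √(2gh) = √(2 × 9.8 × 2.83) = √55.468 = 7.448 m/s

v = 7.45 m/s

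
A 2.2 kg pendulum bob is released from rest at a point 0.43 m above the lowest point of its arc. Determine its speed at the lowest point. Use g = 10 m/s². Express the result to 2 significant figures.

v = 2.9 m/s

Mechanical energy is conserved (no friction): mgh = ½mv²
v = √(2gh) = √(2 × 10 × 0.43) = √8.6000 = 2.933 m/s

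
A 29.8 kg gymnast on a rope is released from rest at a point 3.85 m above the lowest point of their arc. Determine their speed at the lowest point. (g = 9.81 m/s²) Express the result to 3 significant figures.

v = 8.69 m/s

By conservation of mechanical energy, mgh = ½mv²
The mass cancels from both sides.
v = √(2gh) = √(2 × 9.81 × 3.85) = √75.537 = 8.691 m/s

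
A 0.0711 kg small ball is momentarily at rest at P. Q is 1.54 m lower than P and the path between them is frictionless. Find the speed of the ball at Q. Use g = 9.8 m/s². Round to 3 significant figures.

By conservation of mechanical energy, mgh = ½mv²
v = √(2gh) = √(2 × 9.8 × 1.54) = √30.184 = 5.494 m/s

v = 5.49 m/s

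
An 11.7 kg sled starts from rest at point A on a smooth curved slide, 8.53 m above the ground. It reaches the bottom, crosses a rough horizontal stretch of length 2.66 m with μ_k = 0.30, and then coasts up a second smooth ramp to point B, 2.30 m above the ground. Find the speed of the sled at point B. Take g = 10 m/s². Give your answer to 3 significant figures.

Energy at A: mgh₁ = (11.7)(10)(8.53) = 998.01 J
Friction loss: W_f = μ_k mg d = 93.37 J
At B: ½mv² + mgh₂ = mgh₁ − W_f
½mv² = 998.01 − 93.37 − 269.10 = 635.54 J
v = √(2 × 635.54/11.7) = 10.42 m/s

v = 10.4 m/s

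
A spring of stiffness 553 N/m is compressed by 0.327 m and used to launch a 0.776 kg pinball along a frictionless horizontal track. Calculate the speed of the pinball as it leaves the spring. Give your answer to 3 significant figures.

The pinball leaves the spring when the spring is at natural length, so ½kx² = ½mv²
v = x√(k/m) = 0.327 × √(553/0.776) = 8.729 m/s

v = 8.73 m/s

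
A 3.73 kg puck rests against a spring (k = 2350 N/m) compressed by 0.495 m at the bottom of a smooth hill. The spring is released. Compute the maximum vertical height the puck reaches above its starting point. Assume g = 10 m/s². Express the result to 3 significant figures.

All spring PE becomes gravitational PE at the highest point: ½kx² = mgh
h = kx²/(2mg) = (2350)(0.495)²/(2 × 3.73 × 10) = 7.719 m

h = 7.72 m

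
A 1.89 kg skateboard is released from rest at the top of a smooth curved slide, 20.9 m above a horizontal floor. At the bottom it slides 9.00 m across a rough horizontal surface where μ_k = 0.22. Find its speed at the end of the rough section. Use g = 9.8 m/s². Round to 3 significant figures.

v = 19.3 m/s

Energy at the top = energy at the end + work done against friction:
mgh = ½mv² + μ_k m g d
W_f = μ_k mg d = (0.22)(1.89)(9.8)(9.00) = 36.67 J
½mv² = mgh − W_f = 387.11 − 36.67 = 350.44 J
v = √(2 × 350.44/1.89) = 19.26 m/s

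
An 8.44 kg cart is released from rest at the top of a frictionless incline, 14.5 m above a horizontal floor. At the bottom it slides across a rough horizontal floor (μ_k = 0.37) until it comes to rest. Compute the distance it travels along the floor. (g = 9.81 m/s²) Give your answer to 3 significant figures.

d = 39.2 m

Applying the work–energy principle:
At rest all PE has been dissipated by friction: mgh = μ_k m g d
d = h/μ_k = 14.5/0.37 = 39.19 m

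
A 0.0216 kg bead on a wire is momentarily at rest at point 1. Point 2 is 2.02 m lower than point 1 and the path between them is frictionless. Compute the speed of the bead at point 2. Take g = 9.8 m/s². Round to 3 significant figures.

By conservation of mechanical energy, mgh = ½mv²
The mass cancels from both sides.
v = √(2gh) = √(2 × 9.8 × 2.02) = √39.592 = 6.292 m/s

v = 6.29 m/s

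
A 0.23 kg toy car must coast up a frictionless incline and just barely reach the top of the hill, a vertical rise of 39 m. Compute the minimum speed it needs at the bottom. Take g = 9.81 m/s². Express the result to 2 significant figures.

v = 28 m/s

At the top it is momentarily at rest, so all KE converts to PE: ½mv² = mgh
v = √(2gh) = √(2 × 9.81 × 39) = 27.66 m/s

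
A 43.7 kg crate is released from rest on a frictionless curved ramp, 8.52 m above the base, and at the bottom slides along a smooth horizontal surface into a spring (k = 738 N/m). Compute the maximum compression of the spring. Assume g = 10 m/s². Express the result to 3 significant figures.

x = 3.18 m

Energy conservation (no friction) from release to max compression: mgh = ½kx²
x = √(2mgh/k) = √(2 × 43.7 × 10 × 8.52 / 738) = 3.176 m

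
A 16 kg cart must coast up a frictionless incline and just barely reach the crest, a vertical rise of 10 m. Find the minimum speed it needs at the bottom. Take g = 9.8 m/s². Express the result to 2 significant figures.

v = 14 m/s

At the top it is momentarily at rest, so all KE converts to PE: ½mv² = mgh
v = √(2gh) = √(2 × 9.8 × 10) = 14.00 m/s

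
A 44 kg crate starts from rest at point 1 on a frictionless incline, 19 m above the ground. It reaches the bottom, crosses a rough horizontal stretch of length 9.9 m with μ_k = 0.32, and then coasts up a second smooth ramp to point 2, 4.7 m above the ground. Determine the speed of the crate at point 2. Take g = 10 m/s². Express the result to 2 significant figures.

v = 15 m/s

Energy at 1: mgh₁ = (44)(10)(19) = 8360.0 J
Friction loss: W_f = μ_k mg d = 1394 J
At 2: ½mv² + mgh₂ = mgh₁ − W_f
½mv² = 8360.0 − 1394 − 2068.0 = 4898.1 J
v = √(2 × 4898.1/44) = 14.92 m/s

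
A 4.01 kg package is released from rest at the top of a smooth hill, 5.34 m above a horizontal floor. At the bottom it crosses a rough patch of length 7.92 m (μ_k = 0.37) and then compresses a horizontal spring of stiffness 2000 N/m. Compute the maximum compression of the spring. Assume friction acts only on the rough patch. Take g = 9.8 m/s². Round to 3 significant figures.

x = 0.308 m

Initial energy: E₁ = mgh = (4.01)(9.8)(5.34) = 209.85 J
Friction removes W_f = μ_k mg d = (0.37)(4.01)(9.8)(7.92) = 115.2 J
Energy reaching the spring: E = 209.85 − 115.2 = 94.692 J
At max compression ½kx² = E ⇒ x = √(2E/k) = √(2 × 94.692/2000) = 0.3077 m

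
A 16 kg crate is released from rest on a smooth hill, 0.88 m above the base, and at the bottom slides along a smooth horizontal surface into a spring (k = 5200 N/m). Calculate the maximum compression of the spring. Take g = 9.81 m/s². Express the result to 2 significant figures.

Energy conservation (no friction) from release to max compression: mgh = ½kx²
x = √(2mgh/k) = √(2 × 16 × 9.81 × 0.88 / 5200) = 0.2305 m

x = 0.23 m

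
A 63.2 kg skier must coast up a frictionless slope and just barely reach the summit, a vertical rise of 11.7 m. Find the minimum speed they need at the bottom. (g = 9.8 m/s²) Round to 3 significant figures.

At the top they are momentarily at rest, so all KE converts to PE: ½mv² = mgh
v = √(2gh) = √(2 × 9.8 × 11.7) = 15.14 m/s

v = 15.1 m/s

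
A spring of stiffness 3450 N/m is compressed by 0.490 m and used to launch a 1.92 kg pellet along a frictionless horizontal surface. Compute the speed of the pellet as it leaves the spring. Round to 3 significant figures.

Conservation of energy: ½kx² = ½mv²
v = x√(k/m) = 0.490 × √(3450/1.92) = 20.77 m/s

v = 20.8 m/s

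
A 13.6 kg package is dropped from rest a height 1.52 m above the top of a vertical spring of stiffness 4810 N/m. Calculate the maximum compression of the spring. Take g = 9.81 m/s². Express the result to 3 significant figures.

x = 0.319 m

Take the reference level at the top of the uncompressed spring. At max compression the package has fallen H + x and is momentarily at rest:
mg(H + x) = ½kx²
½(4810)x² − (13.6)(9.81)x − (13.6)(9.81)(1.52) = 0
2405x² − 133.4x − 202.8 = 0
x = [133.4 + √(17800 + 1.9509e+06)]/(2 × 2405) = 0.3194 m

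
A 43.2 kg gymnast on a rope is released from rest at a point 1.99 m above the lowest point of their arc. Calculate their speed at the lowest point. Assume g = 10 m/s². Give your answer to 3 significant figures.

By conservation of mechanical energy, mgh = ½mv²
v = √(2gh) = √(2 × 10 × 1.99) = √39.800 = 6.309 m/s

v = 6.31 m/s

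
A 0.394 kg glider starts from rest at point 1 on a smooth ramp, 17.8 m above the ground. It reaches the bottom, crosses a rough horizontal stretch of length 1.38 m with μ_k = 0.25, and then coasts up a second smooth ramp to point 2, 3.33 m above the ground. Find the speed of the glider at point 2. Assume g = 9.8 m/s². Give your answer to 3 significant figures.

v = 16.6 m/s

Energy at 1: mgh₁ = (0.394)(9.8)(17.8) = 68.729 J
Friction loss: W_f = μ_k mg d = 1.332 J
At 2: ½mv² + mgh₂ = mgh₁ − W_f
½mv² = 68.729 − 1.332 − 12.858 = 54.539 J
v = √(2 × 54.539/0.394) = 16.64 m/s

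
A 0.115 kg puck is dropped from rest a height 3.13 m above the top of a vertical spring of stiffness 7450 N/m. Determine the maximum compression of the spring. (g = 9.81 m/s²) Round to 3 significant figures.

x = 0.0309 m

Let x be the compression. The total drop is H + x, and the puck is instantaneously at rest at max compression, so energy conservation gives:
mg(H + x) = ½kx²
½(7450)x² − (0.115)(9.81)x − (0.115)(9.81)(3.13) = 0
3725x² − 1.128x − 3.531 = 0
x = [1.128 + √(1.273 + 52614)]/(2 × 3725) = 0.03094 m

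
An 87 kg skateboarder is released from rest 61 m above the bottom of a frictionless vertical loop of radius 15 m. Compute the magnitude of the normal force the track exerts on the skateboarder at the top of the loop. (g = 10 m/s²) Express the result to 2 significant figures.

N = 2700 N

Energy from release to top (height 2r): mgh = ½mv_top² + mg(2r)
v_top² = 2g(h − 2r) = 2(10)(61 − 30.00) = 620.00 m²/s²
At the top, both N and weight point toward the centre: N + mg = mv_top²/r
N = m(v_top²/r − g) = 87(620.00/15 − 10) = 2726 N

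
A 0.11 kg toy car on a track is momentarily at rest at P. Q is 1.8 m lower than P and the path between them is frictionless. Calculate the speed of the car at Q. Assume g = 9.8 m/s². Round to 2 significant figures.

v = 5.9 m/s

Energy conservation between the two points: mgh = ½mv²
v = √(2gh) = √(2 × 9.8 × 1.8) = √35.280 = 5.940 m/s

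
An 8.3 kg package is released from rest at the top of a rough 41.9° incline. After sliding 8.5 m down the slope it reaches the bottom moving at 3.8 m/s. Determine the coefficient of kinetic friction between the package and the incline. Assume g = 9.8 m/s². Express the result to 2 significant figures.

The energy dissipated by friction is the PE lost minus the KE gained:
mgL sinθ = 461.73 J; ½mv² = 59.926 J
W_f = 461.73 − 59.926 = 401.8 J
μ_k = W_f/(mg cosθ · L) = 401.8/(60.54 × 8.5) = 0.7808

μ_k = 0.78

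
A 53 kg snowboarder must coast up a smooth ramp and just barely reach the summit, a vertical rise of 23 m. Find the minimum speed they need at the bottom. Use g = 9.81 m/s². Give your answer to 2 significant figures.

At the top they are momentarily at rest, so all KE converts to PE: ½mv² = mgh
v = √(2gh) = √(2 × 9.81 × 23) = 21.24 m/s

v = 21 m/s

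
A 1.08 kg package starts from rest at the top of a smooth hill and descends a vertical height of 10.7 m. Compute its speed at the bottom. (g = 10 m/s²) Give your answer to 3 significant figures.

Energy conservation between the two points: mgh = ½mv²
The mass cancels from both sides.
v = √(2gh) = √(2 × 10 × 10.7) = √214.00 = 14.63 m/s

v = 14.6 m/s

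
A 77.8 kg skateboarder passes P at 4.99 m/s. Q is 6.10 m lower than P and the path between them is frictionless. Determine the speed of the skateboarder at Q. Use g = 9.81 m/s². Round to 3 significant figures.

Energy conservation between the two points: ½mv₀² + mgh = ½mv²
v² = v₀² + 2gh = (4.99)² + 2(9.81)(6.10) = 144.58
v = √144.58 = 12.02 m/s

v = 12.0 m/s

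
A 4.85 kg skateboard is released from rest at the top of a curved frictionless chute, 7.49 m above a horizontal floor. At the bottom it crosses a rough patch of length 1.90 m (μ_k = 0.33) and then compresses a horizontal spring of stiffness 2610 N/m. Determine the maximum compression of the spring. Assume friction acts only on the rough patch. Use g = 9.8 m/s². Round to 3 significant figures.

Initial energy: E₁ = mgh = (4.85)(9.8)(7.49) = 356.00 J
Friction removes W_f = μ_k mg d = (0.33)(4.85)(9.8)(1.90) = 29.80 J
Energy reaching the spring: E = 356.00 − 29.80 = 326.20 J
At max compression ½kx² = E ⇒ x = √(2E/k) = √(2 × 326.20/2610) = 0.5000 m

x = 0.500 m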